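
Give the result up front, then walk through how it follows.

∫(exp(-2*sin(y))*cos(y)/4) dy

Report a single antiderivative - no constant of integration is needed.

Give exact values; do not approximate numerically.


The answer is -exp(-2*sin(y))/8.
Step 1. Substitute u = sin(y), turning ∫(exp(-2*sin(y))*cos(y)/4) dy into ∫(exp(-2*u)/4) du: now ∫(exp(-2*u)/4) du.
Step 2. Evaluate the standard form: now -exp(-2*u)/8.
Step 3. Substitute back u = sin(y): now -exp(-2*sin(y))/8.
Answer: -exp(-2*sin(y))/8.


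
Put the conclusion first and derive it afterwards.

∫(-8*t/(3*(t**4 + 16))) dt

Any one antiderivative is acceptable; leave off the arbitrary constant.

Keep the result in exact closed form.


The answer is -atan(t**2/4)/3.
Step 1. Substitute u = t**2, turning ∫(-8*t/(3*(t**4 + 16))) dt into ∫(-4/(3*(u**2 + 16))) du: now ∫(-4/(3*(u**2 + 16))) du.
Step 2. Evaluate the standard form: now -atan(u/4)/3.
Step 3. Substitute back u = t**2: now -atan(t**2/4)/3.
Answer: -atan(t**2/4)/3.


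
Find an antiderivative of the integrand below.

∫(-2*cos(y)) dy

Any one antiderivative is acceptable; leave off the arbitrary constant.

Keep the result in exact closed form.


Answer: -2*sin(y).


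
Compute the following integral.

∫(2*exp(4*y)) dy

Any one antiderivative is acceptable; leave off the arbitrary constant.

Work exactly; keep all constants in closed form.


Answer: exp(4*y)/2.


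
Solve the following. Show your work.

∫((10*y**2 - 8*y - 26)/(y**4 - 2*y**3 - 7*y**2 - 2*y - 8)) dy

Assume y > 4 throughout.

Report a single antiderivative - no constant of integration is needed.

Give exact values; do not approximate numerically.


Step 1. Decompose ∫((10*y**2 - 8*y - 26)/(y**4 - 2*y**3 - 7*y**2 - 2*y - 8)) dy by partial fractions, (10*y**2 - 8*y - 26)/(y**4 - 2*y**3 - 7*y**2 - 2*y - 8) = 4/(y**2 + 1) - 1/(y + 2) + 1/(y - 4): now ∫(1/(y - 4)) dy + ∫(-1/(y + 2)) dy + ∫(4/(y**2 + 1)) dy.
Step 2. Evaluate the standard form [assuming y > 4]: now log(y - 4) + ∫(-1/(y + 2)) dy + ∫(4/(y**2 + 1)) dy.
Step 3. Evaluate the standard form [assuming y > -2]: now log(y - 4) - log(y + 2) + ∫(4/(y**2 + 1)) dy.
Step 4. Evaluate the standard form: now log(y - 4) - log(y + 2) + 4*atan(y).
Answer: log(y - 4) - log(y + 2) + 4*atan(y).


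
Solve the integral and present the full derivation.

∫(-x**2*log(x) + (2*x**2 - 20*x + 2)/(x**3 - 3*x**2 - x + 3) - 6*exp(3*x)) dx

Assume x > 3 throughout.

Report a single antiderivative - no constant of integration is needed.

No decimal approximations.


Step 1. Rewrite: now ∫(-x**2*log(x)) dx + ∫((2*x**2 - 20*x + 2)/(x**3 - 3*x**2 - x + 3)) dx + ∫(-6*exp(3*x)) dx.
Step 2. Decompose ∫((2*x**2 - 20*x + 2)/(x**3 - 3*x**2 - x + 3)) dx by partial fractions, (2*x**2 - 20*x + 2)/(x**3 - 3*x**2 - x + 3) = 3/(x + 1) + 4/(x - 1) - 5/(x - 3): now ∫(-x**2*log(x)) dx + ∫(-5/(x - 3)) dx + ∫(4/(x - 1)) dx + ∫(3/(x + 1)) dx + ∫(-6*exp(3*x)) dx.
Step 3. Evaluate the standard form [assuming x > 1]: now 4*log(x - 1) + ∫(-x**2*log(x)) dx + ∫(-5/(x - 3)) dx + ∫(3/(x + 1)) dx + ∫(-6*exp(3*x)) dx.
Step 4. Evaluate the standard form [assuming x > -1]: now 4*log(x - 1) + 3*log(x + 1) + ∫(-x**2*log(x)) dx + ∫(-5/(x - 3)) dx + ∫(-6*exp(3*x)) dx.
Step 5. Evaluate the standard form [assuming x > 3]: now -5*log(x - 3) + 4*log(x - 1) + 3*log(x + 1) + ∫(-x**2*log(x)) dx + ∫(-6*exp(3*x)) dx.
Step 6. Integrate ∫(-x**2*log(x)) dx by parts with u = log(x), dv = (-x**2) dx, so v = -x**3/3 [assuming x > 0]: now -x**3*log(x)/3 - 5*log(x - 3) + 4*log(x - 1) + 3*log(x + 1) + ∫(x**2/3) dx + ∫(-6*exp(3*x)) dx.
Step 7. Evaluate the standard form: now -x**3*log(x)/3 + x**3/9 - 5*log(x - 3) + 4*log(x - 1) + 3*log(x + 1) + ∫(-6*exp(3*x)) dx.
Step 8. Evaluate the standard form: now -x**3*log(x)/3 + x**3/9 - 2*exp(3*x) - 5*log(x - 3) + 4*log(x - 1) + 3*log(x + 1).
Answer: -x**3*log(x)/3 + x**3/9 - 2*exp(3*x) - 5*log(x - 3) + 4*log(x - 1) + 3*log(x + 1).


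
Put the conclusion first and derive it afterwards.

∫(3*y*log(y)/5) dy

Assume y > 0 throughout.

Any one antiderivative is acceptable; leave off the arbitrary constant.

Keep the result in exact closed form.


The answer is 3*y**2*log(y)/10 - 3*y**2/20.
Step 1. Integrate ∫(3*y*log(y)/5) dy by parts with u = log(y), dv = (3*y/5) dy, so v = 3*y**2/10 [assuming y > 0]: now 3*y**2*log(y)/10 + ∫(-3*y/10) dy.
Step 2. Evaluate the standard form: now 3*y**2*log(y)/10 - 3*y**2/20.
Answer: 3*y**2*log(y)/10 - 3*y**2/20.


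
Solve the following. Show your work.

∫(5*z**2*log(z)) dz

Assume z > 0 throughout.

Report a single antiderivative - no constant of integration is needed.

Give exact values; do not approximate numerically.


Step 1. Integrate ∫(5*z**2*log(z)) dz by parts with u = log(z), dv = (5*z**2) dz, so v = 5*z**3/3 [assuming z > 0]: now 5*z**3*log(z)/3 + ∫(-5*z**2/3) dz.
Step 2. Evaluate the standard form: now 5*z**3*log(z)/3 - 5*z**3/9.
Answer: 5*z**3*log(z)/3 - 5*z**3/9.


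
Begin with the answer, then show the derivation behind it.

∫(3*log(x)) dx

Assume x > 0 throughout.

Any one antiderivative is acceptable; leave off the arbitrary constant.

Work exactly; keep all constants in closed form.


The answer is 3*x*log(x) - 3*x.
Step 1. Integrate ∫(3*log(x)) dx by parts with u = log(x), dv = (3) dx, so v = 3*x [assuming x > 0]: now 3*x*log(x) + ∫(-3) dx.
Step 2. Evaluate the standard form: now 3*x*log(x) - 3*x.
Answer: 3*x*log(x) - 3*x.


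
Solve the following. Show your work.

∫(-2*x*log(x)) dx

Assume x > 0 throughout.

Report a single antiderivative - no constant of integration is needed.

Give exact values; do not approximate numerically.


Step 1. Integrate ∫(-2*x*log(x)) dx by parts with u = log(x), dv = (-2*x) dx, so v = -x**2 [assuming x > 0]: now -x**2*log(x) + ∫(x) dx.
Step 2. Evaluate the standard form: now -x**2*log(x) + x**2/2.
Answer: -x**2*log(x) + x**2/2.


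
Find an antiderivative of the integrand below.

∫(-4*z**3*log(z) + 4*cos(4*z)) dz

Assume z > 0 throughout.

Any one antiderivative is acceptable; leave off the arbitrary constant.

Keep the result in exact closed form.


Answer: -z**4*log(z) + z**4/4 + sin(4*z).


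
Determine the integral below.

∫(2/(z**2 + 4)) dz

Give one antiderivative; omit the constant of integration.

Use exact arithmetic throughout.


Answer: atan(z/2).


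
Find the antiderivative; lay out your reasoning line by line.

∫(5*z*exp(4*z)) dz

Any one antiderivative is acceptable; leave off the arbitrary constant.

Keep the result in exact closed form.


Step 1. Integrate ∫(5*z*exp(4*z)) dz by parts with u = z, dv = (5*exp(4*z)) dz, so v = 5*exp(4*z)/4: now 5*z*exp(4*z)/4 + ∫(-5*exp(4*z)/4) dz.
Step 2. Evaluate the standard form: now 5*z*exp(4*z)/4 - 5*exp(4*z)/16.
Answer: 5*z*exp(4*z)/4 - 5*exp(4*z)/16.


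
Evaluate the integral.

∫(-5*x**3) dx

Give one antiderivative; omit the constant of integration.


Answer: -5*x**4/4.


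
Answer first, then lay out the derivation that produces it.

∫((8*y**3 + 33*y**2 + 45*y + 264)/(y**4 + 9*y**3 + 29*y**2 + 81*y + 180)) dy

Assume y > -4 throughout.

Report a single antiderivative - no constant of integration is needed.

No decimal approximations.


The answer is 4*log(y + 4) + 4*log(y + 5) - atan(y/3).
Step 1. Decompose ∫((8*y**3 + 33*y**2 + 45*y + 264)/(y**4 + 9*y**3 + 29*y**2 + 81*y + 180)) dy by partial fractions, (8*y**3 + 33*y**2 + 45*y + 264)/(y**4 + 9*y**3 + 29*y**2 + 81*y + 180) = -3/(y**2 + 9) + 4/(y + 5) + 4/(y + 4): now ∫(4/(y + 4)) dy + ∫(4/(y + 5)) dy + ∫(-3/(y**2 + 9)) dy.
Step 2. Evaluate the standard form [assuming y > -5]: now 4*log(y + 5) + ∫(4/(y + 4)) dy + ∫(-3/(y**2 + 9)) dy.
Step 3. Evaluate the standard form [assuming y > -4]: now 4*log(y + 4) + 4*log(y + 5) + ∫(-3/(y**2 + 9)) dy.
Step 4. Evaluate the standard form: now 4*log(y + 4) + 4*log(y + 5) - atan(y/3).
Answer: 4*log(y + 4) + 4*log(y + 5) - atan(y/3).


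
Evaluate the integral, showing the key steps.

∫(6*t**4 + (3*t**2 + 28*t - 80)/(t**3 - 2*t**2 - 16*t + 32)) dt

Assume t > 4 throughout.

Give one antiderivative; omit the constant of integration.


Step 1. Rewrite: now ∫(6*t**4) dt + ∫((3*t**2 + 28*t - 80)/(t**3 - 2*t**2 - 16*t + 32)) dt.
Step 2. Evaluate the standard form: now 6*t**5/5 + ∫((3*t**2 + 28*t - 80)/(t**3 - 2*t**2 - 16*t + 32)) dt.
Step 3. Decompose ∫((3*t**2 + 28*t - 80)/(t**3 - 2*t**2 - 16*t + 32)) dt by partial fractions, (3*t**2 + 28*t - 80)/(t**3 - 2*t**2 - 16*t + 32) = -3/(t + 4) + 1/(t - 2) + 5/(t - 4): now 6*t**5/5 + ∫(5/(t - 4)) dt + ∫(1/(t - 2)) dt + ∫(-3/(t + 4)) dt.
Step 4. Evaluate the standard form [assuming t > 4]: now 6*t**5/5 + 5*log(t - 4) + ∫(1/(t - 2)) dt + ∫(-3/(t + 4)) dt.
Step 5. Evaluate the standard form [assuming t > 2]: now 6*t**5/5 + 5*log(t - 4) + log(t - 2) + ∫(-3/(t + 4)) dt.
Step 6. Evaluate the standard form [assuming t > -4]: now 6*t**5/5 + 5*log(t - 4) + log(t - 2) - 3*log(t + 4).
Answer: 6*t**5/5 + 5*log(t - 4) + log(t - 2) - 3*log(t + 4).


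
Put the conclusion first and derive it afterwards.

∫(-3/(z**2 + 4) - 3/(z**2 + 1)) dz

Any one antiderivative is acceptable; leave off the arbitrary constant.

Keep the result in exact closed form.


The answer is -3*atan(z/2)/2 - 3*atan(z).
Step 1. Rewrite: now ∫(-3/(z**2 + 1)) dz + ∫(-3/(z**2 + 4)) dz.
Step 2. Evaluate the standard form: now -3*atan(z) + ∫(-3/(z**2 + 4)) dz.
Step 3. Evaluate the standard form: now -3*atan(z/2)/2 - 3*atan(z).
Answer: -3*atan(z/2)/2 - 3*atan(z).


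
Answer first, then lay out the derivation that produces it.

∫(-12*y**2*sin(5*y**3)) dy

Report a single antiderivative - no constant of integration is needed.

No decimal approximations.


The answer is 4*cos(5*y**3)/5.
Step 1. Substitute u = y**3, turning ∫(-12*y**2*sin(5*y**3)) dy into ∫(-4*sin(5*u)) du: now ∫(-4*sin(5*u)) du.
Step 2. Evaluate the standard form: now 4*cos(5*u)/5.
Step 3. Substitute back u = y**3: now 4*cos(5*y**3)/5.
Answer: 4*cos(5*y**3)/5.


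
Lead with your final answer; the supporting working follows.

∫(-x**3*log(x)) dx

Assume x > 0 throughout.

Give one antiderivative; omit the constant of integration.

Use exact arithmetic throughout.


The answer is -x**4*log(x)/4 + x**4/16.
Step 1. Integrate ∫(-x**3*log(x)) dx by parts with u = log(x), dv = (-x**3) dx, so v = -x**4/4 [assuming x > 0]: now -x**4*log(x)/4 + ∫(x**3/4) dx.
Step 2. Evaluate the standard form: now -x**4*log(x)/4 + x**4/16.
Answer: -x**4*log(x)/4 + x**4/16.


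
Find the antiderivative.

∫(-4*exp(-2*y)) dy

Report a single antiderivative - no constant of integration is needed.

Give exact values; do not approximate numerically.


Answer: 2*exp(-2*y).


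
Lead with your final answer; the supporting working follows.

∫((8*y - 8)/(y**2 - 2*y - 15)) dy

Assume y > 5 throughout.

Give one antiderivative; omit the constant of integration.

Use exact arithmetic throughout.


The answer is 4*log(y - 5) + 4*log(y + 3).
Step 1. Decompose ∫((8*y - 8)/(y**2 - 2*y - 15)) dy by partial fractions, (8*y - 8)/(y**2 - 2*y - 15) = 4/(y + 3) + 4/(y - 5): now ∫(4/(y - 5)) dy + ∫(4/(y + 3)) dy.
Step 2. Evaluate the standard form [assuming y > 5]: now 4*log(y - 5) + ∫(4/(y + 3)) dy.
Step 3. Evaluate the standard form [assuming y > -3]: now 4*log(y - 5) + 4*log(y + 3).
Answer: 4*log(y - 5) + 4*log(y + 3).


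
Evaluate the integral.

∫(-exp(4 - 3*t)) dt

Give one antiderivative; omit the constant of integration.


Answer: exp(4 - 3*t)/3.


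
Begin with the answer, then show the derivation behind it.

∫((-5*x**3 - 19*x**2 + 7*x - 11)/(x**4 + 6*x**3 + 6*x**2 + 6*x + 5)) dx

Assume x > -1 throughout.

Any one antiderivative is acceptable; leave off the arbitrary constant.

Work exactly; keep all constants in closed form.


The answer is -4*log(x + 1) - log(x + 5) + 2*atan(x).
Step 1. Decompose ∫((-5*x**3 - 19*x**2 + 7*x - 11)/(x**4 + 6*x**3 + 6*x**2 + 6*x + 5)) dx by partial fractions, (-5*x**3 - 19*x**2 + 7*x - 11)/(x**4 + 6*x**3 + 6*x**2 + 6*x + 5) = 2/(x**2 + 1) - 1/(x + 5) - 4/(x + 1): now ∫(-4/(x + 1)) dx + ∫(-1/(x + 5)) dx + ∫(2/(x**2 + 1)) dx.
Step 2. Evaluate the standard form [assuming x > -5]: now -log(x + 5) + ∫(-4/(x + 1)) dx + ∫(2/(x**2 + 1)) dx.
Step 3. Evaluate the standard form [assuming x > -1]: now -4*log(x + 1) - log(x + 5) + ∫(2/(x**2 + 1)) dx.
Step 4. Evaluate the standard form: now -4*log(x + 1) - log(x + 5) + 2*atan(x).
Answer: -4*log(x + 1) - log(x + 5) + 2*atan(x).


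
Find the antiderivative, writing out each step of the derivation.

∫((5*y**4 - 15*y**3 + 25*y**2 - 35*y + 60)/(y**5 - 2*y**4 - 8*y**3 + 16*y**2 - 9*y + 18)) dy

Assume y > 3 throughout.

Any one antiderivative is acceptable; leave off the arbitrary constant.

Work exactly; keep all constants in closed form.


Step 1. Decompose ∫((5*y**4 - 15*y**3 + 25*y**2 - 35*y + 60)/(y**5 - 2*y**4 - 8*y**3 + 16*y**2 - 9*y + 18)) dy by partial fractions, (5*y**4 - 15*y**3 + 25*y**2 - 35*y + 60)/(y**5 - 2*y**4 - 8*y**3 + 16*y**2 - 9*y + 18) = 2/(y**2 + 1) + 4/(y + 3) - 2/(y - 2) + 3/(y - 3): now ∫(3/(y - 3)) dy + ∫(-2/(y - 2)) dy + ∫(4/(y + 3)) dy + ∫(2/(y**2 + 1)) dy.
Step 2. Evaluate the standard form [assuming y > 3]: now 3*log(y - 3) + ∫(-2/(y - 2)) dy + ∫(4/(y + 3)) dy + ∫(2/(y**2 + 1)) dy.
Step 3. Evaluate the standard form [assuming y > -3]: now 3*log(y - 3) + 4*log(y + 3) + ∫(-2/(y - 2)) dy + ∫(2/(y**2 + 1)) dy.
Step 4. Evaluate the standard form [assuming y > 2]: now 3*log(y - 3) - 2*log(y - 2) + 4*log(y + 3) + ∫(2/(y**2 + 1)) dy.
Step 5. Evaluate the standard form: now 3*log(y - 3) - 2*log(y - 2) + 4*log(y + 3) + 2*atan(y).
Answer: 3*log(y - 3) - 2*log(y - 2) + 4*log(y + 3) + 2*atan(y).


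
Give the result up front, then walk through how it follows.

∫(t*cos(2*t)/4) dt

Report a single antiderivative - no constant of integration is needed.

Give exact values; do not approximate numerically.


The answer is t*sin(2*t)/8 + cos(2*t)/16.
Step 1. Integrate ∫(t*cos(2*t)/4) dt by parts with u = t, dv = (cos(2*t)/4) dt, so v = sin(2*t)/8: now t*sin(2*t)/8 + ∫(-sin(2*t)/8) dt.
Step 2. Evaluate the standard form: now t*sin(2*t)/8 + cos(2*t)/16.
Answer: t*sin(2*t)/8 + cos(2*t)/16.


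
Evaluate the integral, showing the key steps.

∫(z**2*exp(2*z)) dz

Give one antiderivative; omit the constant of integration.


Step 1. Integrate ∫(z**2*exp(2*z)) dz by parts with u = z**2, dv = (exp(2*z)) dz, so v = exp(2*z)/2: now z**2*exp(2*z)/2 + ∫(-z*exp(2*z)) dz.
Step 2. Integrate ∫(-z*exp(2*z)) dz by parts with u = z, dv = (-exp(2*z)) dz, so v = -exp(2*z)/2: now z**2*exp(2*z)/2 - z*exp(2*z)/2 + ∫(exp(2*z)/2) dz.
Step 3. Evaluate the standard form: now z**2*exp(2*z)/2 - z*exp(2*z)/2 + exp(2*z)/4.
Answer: z**2*exp(2*z)/2 - z*exp(2*z)/2 + exp(2*z)/4.


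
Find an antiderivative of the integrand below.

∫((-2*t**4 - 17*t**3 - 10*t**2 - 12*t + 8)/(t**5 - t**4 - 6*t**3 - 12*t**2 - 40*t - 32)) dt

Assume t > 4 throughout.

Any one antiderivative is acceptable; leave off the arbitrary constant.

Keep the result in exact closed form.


Answer: -3*log(t - 4) - log(t + 1) + 2*log(t + 2) - 2*atan(t/2).


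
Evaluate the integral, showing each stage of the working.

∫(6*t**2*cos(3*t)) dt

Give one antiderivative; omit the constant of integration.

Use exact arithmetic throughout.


Step 1. Integrate ∫(6*t**2*cos(3*t)) dt by parts with u = t**2, dv = (6*cos(3*t)) dt, so v = 2*sin(3*t): now 2*t**2*sin(3*t) + ∫(-4*t*sin(3*t)) dt.
Step 2. Integrate ∫(-4*t*sin(3*t)) dt by parts with u = t, dv = (-4*sin(3*t)) dt, so v = 4*cos(3*t)/3: now 2*t**2*sin(3*t) + 4*t*cos(3*t)/3 + ∫(-4*cos(3*t)/3) dt.
Step 3. Evaluate the standard form: now 2*t**2*sin(3*t) + 4*t*cos(3*t)/3 - 4*sin(3*t)/9.
Answer: 2*t**2*sin(3*t) + 4*t*cos(3*t)/3 - 4*sin(3*t)/9.


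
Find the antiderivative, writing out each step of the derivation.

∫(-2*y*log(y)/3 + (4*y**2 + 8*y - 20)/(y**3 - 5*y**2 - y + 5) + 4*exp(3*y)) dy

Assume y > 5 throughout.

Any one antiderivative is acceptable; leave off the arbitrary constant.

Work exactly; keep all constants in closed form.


Step 1. Rewrite: now ∫(-2*y*log(y)/3) dy + ∫((4*y**2 + 8*y - 20)/(y**3 - 5*y**2 - y + 5)) dy + ∫(4*exp(3*y)) dy.
Step 2. Decompose ∫((4*y**2 + 8*y - 20)/(y**3 - 5*y**2 - y + 5)) dy by partial fractions, (4*y**2 + 8*y - 20)/(y**3 - 5*y**2 - y + 5) = -2/(y + 1) + 1/(y - 1) + 5/(y - 5): now ∫(-2*y*log(y)/3) dy + ∫(5/(y - 5)) dy + ∫(1/(y - 1)) dy + ∫(-2/(y + 1)) dy + ∫(4*exp(3*y)) dy.
Step 3. Evaluate the standard form [assuming y > 5]: now 5*log(y - 5) + ∫(-2*y*log(y)/3) dy + ∫(1/(y - 1)) dy + ∫(-2/(y + 1)) dy + ∫(4*exp(3*y)) dy.
Step 4. Evaluate the standard form [assuming y > 1]: now 5*log(y - 5) + log(y - 1) + ∫(-2*y*log(y)/3) dy + ∫(-2/(y + 1)) dy + ∫(4*exp(3*y)) dy.
Step 5. Evaluate the standard form [assuming y > -1]: now 5*log(y - 5) + log(y - 1) - 2*log(y + 1) + ∫(-2*y*log(y)/3) dy + ∫(4*exp(3*y)) dy.
Step 6. Integrate ∫(-2*y*log(y)/3) dy by parts with u = log(y), dv = (-2*y/3) dy, so v = -y**2/3 [assuming y > 0]: now -y**2*log(y)/3 + 5*log(y - 5) + log(y - 1) - 2*log(y + 1) + ∫(y/3) dy + ∫(4*exp(3*y)) dy.
Step 7. Evaluate the standard form: now -y**2*log(y)/3 + y**2/6 + 5*log(y - 5) + log(y - 1) - 2*log(y + 1) + ∫(4*exp(3*y)) dy.
Step 8. Evaluate the standard form: now -y**2*log(y)/3 + y**2/6 + 4*exp(3*y)/3 + 5*log(y - 5) + log(y - 1) - 2*log(y + 1).
Answer: -y**2*log(y)/3 + y**2/6 + 4*exp(3*y)/3 + 5*log(y - 5) + log(y - 1) - 2*log(y + 1).


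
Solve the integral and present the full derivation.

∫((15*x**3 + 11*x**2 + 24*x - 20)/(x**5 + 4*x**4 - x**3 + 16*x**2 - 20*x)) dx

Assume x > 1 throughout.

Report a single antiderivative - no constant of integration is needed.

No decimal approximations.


Step 1. Decompose ∫((15*x**3 + 11*x**2 + 24*x - 20)/(x**5 + 4*x**4 - x**3 + 16*x**2 - 20*x)) dx by partial fractions, (15*x**3 + 11*x**2 + 24*x - 20)/(x**5 + 4*x**4 - x**3 + 16*x**2 - 20*x) = 4/(x**2 + 4) - 2/(x + 5) + 1/(x - 1) + 1/x: now ∫(1/x) dx + ∫(1/(x - 1)) dx + ∫(-2/(x + 5)) dx + ∫(4/(x**2 + 4)) dx.
Step 2. Evaluate the standard form [assuming x > 0]: now log(x) + ∫(1/(x - 1)) dx + ∫(-2/(x + 5)) dx + ∫(4/(x**2 + 4)) dx.
Step 3. Evaluate the standard form [assuming x > -5]: now log(x) - 2*log(x + 5) + ∫(1/(x - 1)) dx + ∫(4/(x**2 + 4)) dx.
Step 4. Evaluate the standard form [assuming x > 1]: now log(x) + log(x - 1) - 2*log(x + 5) + ∫(4/(x**2 + 4)) dx.
Step 5. Evaluate the standard form: now log(x) + log(x - 1) - 2*log(x + 5) + 2*atan(x/2).
Answer: log(x) + log(x - 1) - 2*log(x + 5) + 2*atan(x/2).


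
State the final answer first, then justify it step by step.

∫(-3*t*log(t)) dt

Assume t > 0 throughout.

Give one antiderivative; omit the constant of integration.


The answer is -3*t**2*log(t)/2 + 3*t**2/4.
Step 1. Integrate ∫(-3*t*log(t)) dt by parts with u = log(t), dv = (-3*t) dt, so v = -3*t**2/2 [assuming t > 0]: now -3*t**2*log(t)/2 + ∫(3*t/2) dt.
Step 2. Evaluate the standard form: now -3*t**2*log(t)/2 + 3*t**2/4.
Answer: -3*t**2*log(t)/2 + 3*t**2/4.


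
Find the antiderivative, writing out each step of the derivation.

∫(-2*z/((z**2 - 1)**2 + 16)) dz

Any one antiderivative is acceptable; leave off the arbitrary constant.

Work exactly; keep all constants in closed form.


Step 1. Substitute u = z**2 - 1, turning ∫(-2*z/((z**2 - 1)**2 + 16)) dz into ∫(-1/(u**2 + 16)) du: now ∫(-1/(u**2 + 16)) du.
Step 2. Evaluate the standard form: now -atan(u/4)/4.
Step 3. Substitute back u = z**2 - 1: now -atan(z**2/4 - 1/4)/4.
Answer: -atan(z**2/4 - 1/4)/4.


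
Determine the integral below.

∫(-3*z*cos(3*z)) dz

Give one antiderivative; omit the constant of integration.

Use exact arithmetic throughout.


Answer: -z*sin(3*z) - cos(3*z)/3.


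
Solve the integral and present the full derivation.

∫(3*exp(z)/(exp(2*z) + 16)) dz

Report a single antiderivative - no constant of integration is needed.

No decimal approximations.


Step 1. Substitute u = exp(z), turning ∫(3*exp(z)/(exp(2*z) + 16)) dz into ∫(3/(u**2 + 16)) du: now ∫(3/(u**2 + 16)) du.
Step 2. Evaluate the standard form: now 3*atan(u/4)/4.
Step 3. Substitute back u = exp(z): now 3*atan(exp(z)/4)/4.
Answer: 3*atan(exp(z)/4)/4.


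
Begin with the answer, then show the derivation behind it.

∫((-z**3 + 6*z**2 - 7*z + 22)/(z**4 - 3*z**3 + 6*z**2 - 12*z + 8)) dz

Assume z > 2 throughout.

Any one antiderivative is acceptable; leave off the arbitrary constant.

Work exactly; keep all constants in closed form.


The answer is 3*log(z - 2) - 4*log(z - 1) + atan(z/2)/2.
Step 1. Decompose ∫((-z**3 + 6*z**2 - 7*z + 22)/(z**4 - 3*z**3 + 6*z**2 - 12*z + 8)) dz by partial fractions, (-z**3 + 6*z**2 - 7*z + 22)/(z**4 - 3*z**3 + 6*z**2 - 12*z + 8) = 1/(z**2 + 4) - 4/(z - 1) + 3/(z - 2): now ∫(3/(z - 2)) dz + ∫(-4/(z - 1)) dz + ∫(1/(z**2 + 4)) dz.
Step 2. Evaluate the standard form [assuming z > 1]: now -4*log(z - 1) + ∫(3/(z - 2)) dz + ∫(1/(z**2 + 4)) dz.
Step 3. Evaluate the standard form [assuming z > 2]: now 3*log(z - 2) - 4*log(z - 1) + ∫(1/(z**2 + 4)) dz.
Step 4. Evaluate the standard form: now 3*log(z - 2) - 4*log(z - 1) + atan(z/2)/2.
Answer: 3*log(z - 2) - 4*log(z - 1) + atan(z/2)/2.


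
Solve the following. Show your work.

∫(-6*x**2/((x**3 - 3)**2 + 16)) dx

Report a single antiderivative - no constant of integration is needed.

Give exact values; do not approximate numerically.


Step 1. Substitute u = x**3 - 3, turning ∫(-6*x**2/((x**3 - 3)**2 + 16)) dx into ∫(-2/(u**2 + 16)) du: now ∫(-2/(u**2 + 16)) du.
Step 2. Evaluate the standard form: now -atan(u/4)/2.
Step 3. Substitute back u = x**3 - 3: now -atan(x**3/4 - 3/4)/2.
Answer: -atan(x**3/4 - 3/4)/2.


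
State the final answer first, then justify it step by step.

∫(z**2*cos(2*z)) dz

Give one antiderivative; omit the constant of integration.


The answer is z**2*sin(2*z)/2 + z*cos(2*z)/2 - sin(2*z)/4.
Step 1. Integrate ∫(z**2*cos(2*z)) dz by parts with u = z**2, dv = (cos(2*z)) dz, so v = sin(2*z)/2: now z**2*sin(2*z)/2 + ∫(-z*sin(2*z)) dz.
Step 2. Integrate ∫(-z*sin(2*z)) dz by parts with u = z, dv = (-sin(2*z)) dz, so v = cos(2*z)/2: now z**2*sin(2*z)/2 + z*cos(2*z)/2 + ∫(-cos(2*z)/2) dz.
Step 3. Evaluate the standard form: now z**2*sin(2*z)/2 + z*cos(2*z)/2 - sin(2*z)/4.
Answer: z**2*sin(2*z)/2 + z*cos(2*z)/2 - sin(2*z)/4.


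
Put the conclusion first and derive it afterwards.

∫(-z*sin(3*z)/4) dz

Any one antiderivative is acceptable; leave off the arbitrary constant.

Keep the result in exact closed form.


The answer is z*cos(3*z)/12 - sin(3*z)/36.
Step 1. Integrate ∫(-z*sin(3*z)/4) dz by parts with u = z, dv = (-sin(3*z)/4) dz, so v = cos(3*z)/12: now z*cos(3*z)/12 + ∫(-cos(3*z)/12) dz.
Step 2. Evaluate the standard form: now z*cos(3*z)/12 - sin(3*z)/36.
Answer: z*cos(3*z)/12 - sin(3*z)/36.


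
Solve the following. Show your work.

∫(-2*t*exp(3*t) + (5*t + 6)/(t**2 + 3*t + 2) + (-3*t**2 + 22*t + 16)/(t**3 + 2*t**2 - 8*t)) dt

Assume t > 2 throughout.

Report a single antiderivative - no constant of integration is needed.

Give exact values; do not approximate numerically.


Step 1. Rewrite: now ∫(-2*t*exp(3*t)) dt + ∫((5*t + 6)/(t**2 + 3*t + 2)) dt + ∫((-3*t**2 + 22*t + 16)/(t**3 + 2*t**2 - 8*t)) dt.
Step 2. Decompose ∫((-3*t**2 + 22*t + 16)/(t**3 + 2*t**2 - 8*t)) dt by partial fractions, (-3*t**2 + 22*t + 16)/(t**3 + 2*t**2 - 8*t) = -5/(t + 4) + 4/(t - 2) - 2/t: now ∫(-2/t) dt + ∫(-2*t*exp(3*t)) dt + ∫((5*t + 6)/(t**2 + 3*t + 2)) dt + ∫(4/(t - 2)) dt + ∫(-5/(t + 4)) dt.
Step 3. Evaluate the standard form [assuming t > -4]: now -5*log(t + 4) + ∫(-2/t) dt + ∫(-2*t*exp(3*t)) dt + ∫((5*t + 6)/(t**2 + 3*t + 2)) dt + ∫(4/(t - 2)) dt.
Step 4. Evaluate the standard form [assuming t > 2]: now 4*log(t - 2) - 5*log(t + 4) + ∫(-2/t) dt + ∫(-2*t*exp(3*t)) dt + ∫((5*t + 6)/(t**2 + 3*t + 2)) dt.
Step 5. Evaluate the standard form [assuming t > 0]: now -2*log(t) + 4*log(t - 2) - 5*log(t + 4) + ∫(-2*t*exp(3*t)) dt + ∫((5*t + 6)/(t**2 + 3*t + 2)) dt.
Step 6. Decompose ∫((5*t + 6)/(t**2 + 3*t + 2)) dt by partial fractions, (5*t + 6)/(t**2 + 3*t + 2) = 4/(t + 2) + 1/(t + 1): now -2*log(t) + 4*log(t - 2) - 5*log(t + 4) + ∫(-2*t*exp(3*t)) dt + ∫(1/(t + 1)) dt + ∫(4/(t + 2)) dt.
Step 7. Evaluate the standard form [assuming t > -2]: now -2*log(t) + 4*log(t - 2) + 4*log(t + 2) - 5*log(t + 4) + ∫(-2*t*exp(3*t)) dt + ∫(1/(t + 1)) dt.
Step 8. Evaluate the standard form [assuming t > -1]: now -2*log(t) + 4*log(t - 2) + log(t + 1) + 4*log(t + 2) - 5*log(t + 4) + ∫(-2*t*exp(3*t)) dt.
Step 9. Integrate ∫(-2*t*exp(3*t)) dt by parts with u = t, dv = (-2*exp(3*t)) dt, so v = -2*exp(3*t)/3: now -2*t*exp(3*t)/3 - 2*log(t) + 4*log(t - 2) + log(t + 1) + 4*log(t + 2) - 5*log(t + 4) + ∫(2*exp(3*t)/3) dt.
Step 10. Evaluate the standard form: now -2*t*exp(3*t)/3 + 2*exp(3*t)/9 - 2*log(t) + 4*log(t - 2) + log(t + 1) + 4*log(t + 2) - 5*log(t + 4).
Answer: -2*t*exp(3*t)/3 + 2*exp(3*t)/9 - 2*log(t) + 4*log(t - 2) + log(t + 1) + 4*log(t + 2) - 5*log(t + 4).


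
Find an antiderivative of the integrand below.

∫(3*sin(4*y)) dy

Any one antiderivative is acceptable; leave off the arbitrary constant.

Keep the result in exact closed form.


Answer: -3*cos(4*y)/4.


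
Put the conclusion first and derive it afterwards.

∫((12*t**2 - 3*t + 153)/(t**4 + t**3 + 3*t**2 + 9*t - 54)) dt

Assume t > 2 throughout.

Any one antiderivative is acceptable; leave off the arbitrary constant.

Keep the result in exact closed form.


The answer is 3*log(t - 2) - 3*log(t + 3) - atan(t/3).
Step 1. Decompose ∫((12*t**2 - 3*t + 153)/(t**4 + t**3 + 3*t**2 + 9*t - 54)) dt by partial fractions, (12*t**2 - 3*t + 153)/(t**4 + t**3 + 3*t**2 + 9*t - 54) = -3/(t**2 + 9) - 3/(t + 3) + 3/(t - 2): now ∫(3/(t - 2)) dt + ∫(-3/(t + 3)) dt + ∫(-3/(t**2 + 9)) dt.
Step 2. Evaluate the standard form [assuming t > 2]: now 3*log(t - 2) + ∫(-3/(t + 3)) dt + ∫(-3/(t**2 + 9)) dt.
Step 3. Evaluate the standard form [assuming t > -3]: now 3*log(t - 2) - 3*log(t + 3) + ∫(-3/(t**2 + 9)) dt.
Step 4. Evaluate the standard form: now 3*log(t - 2) - 3*log(t + 3) - atan(t/3).
Answer: 3*log(t - 2) - 3*log(t + 3) - atan(t/3).


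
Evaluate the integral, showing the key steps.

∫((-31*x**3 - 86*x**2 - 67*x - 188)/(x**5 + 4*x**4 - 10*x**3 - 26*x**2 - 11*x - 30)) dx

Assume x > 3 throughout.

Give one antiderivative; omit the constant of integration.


Step 1. Decompose ∫((-31*x**3 - 86*x**2 - 67*x - 188)/(x**5 + 4*x**4 - 10*x**3 - 26*x**2 - 11*x - 30)) dx by partial fractions, (-31*x**3 - 86*x**2 - 67*x - 188)/(x**5 + 4*x**4 - 10*x**3 - 26*x**2 - 11*x - 30) = 3/(x**2 + 1) + 3/(x + 5) + 2/(x + 2) - 5/(x - 3): now ∫(-5/(x - 3)) dx + ∫(2/(x + 2)) dx + ∫(3/(x + 5)) dx + ∫(3/(x**2 + 1)) dx.
Step 2. Evaluate the standard form [assuming x > -5]: now 3*log(x + 5) + ∫(-5/(x - 3)) dx + ∫(2/(x + 2)) dx + ∫(3/(x**2 + 1)) dx.
Step 3. Evaluate the standard form [assuming x > -2]: now 2*log(x + 2) + 3*log(x + 5) + ∫(-5/(x - 3)) dx + ∫(3/(x**2 + 1)) dx.
Step 4. Evaluate the standard form [assuming x > 3]: now -5*log(x - 3) + 2*log(x + 2) + 3*log(x + 5) + ∫(3/(x**2 + 1)) dx.
Step 5. Evaluate the standard form: now -5*log(x - 3) + 2*log(x + 2) + 3*log(x + 5) + 3*atan(x).
Answer: -5*log(x - 3) + 2*log(x + 2) + 3*log(x + 5) + 3*atan(x).


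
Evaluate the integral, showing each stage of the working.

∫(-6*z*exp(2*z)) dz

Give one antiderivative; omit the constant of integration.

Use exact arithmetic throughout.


Step 1. Integrate ∫(-6*z*exp(2*z)) dz by parts with u = z, dv = (-6*exp(2*z)) dz, so v = -3*exp(2*z): now -3*z*exp(2*z) + ∫(3*exp(2*z)) dz.
Step 2. Evaluate the standard form: now -3*z*exp(2*z) + 3*exp(2*z)/2.
Answer: -3*z*exp(2*z) + 3*exp(2*z)/2.


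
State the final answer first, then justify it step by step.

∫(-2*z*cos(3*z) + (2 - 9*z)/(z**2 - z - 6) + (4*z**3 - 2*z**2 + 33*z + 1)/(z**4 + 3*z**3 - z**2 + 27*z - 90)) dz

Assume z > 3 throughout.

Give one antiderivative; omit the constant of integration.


The answer is -2*z*sin(3*z)/3 - 5*log(z - 3) + log(z - 2) - 4*log(z + 2) + 3*log(z + 5) - 2*cos(3*z)/9 - atan(z/3)/3.
Step 1. Rewrite: now ∫(-2*z*cos(3*z)) dz + ∫((2 - 9*z)/(z**2 - z - 6)) dz + ∫((4*z**3 - 2*z**2 + 33*z + 1)/(z**4 + 3*z**3 - z**2 + 27*z - 90)) dz.
Step 2. Decompose ∫((4*z**3 - 2*z**2 + 33*z + 1)/(z**4 + 3*z**3 - z**2 + 27*z - 90)) dz by partial fractions, (4*z**3 - 2*z**2 + 33*z + 1)/(z**4 + 3*z**3 - z**2 + 27*z - 90) = -1/(z**2 + 9) + 3/(z + 5) + 1/(z - 2): now ∫(-2*z*cos(3*z)) dz + ∫((2 - 9*z)/(z**2 - z - 6)) dz + ∫(1/(z - 2)) dz + ∫(3/(z + 5)) dz + ∫(-1/(z**2 + 9)) dz.
Step 3. Evaluate the standard form [assuming z > -5]: now 3*log(z + 5) + ∫(-2*z*cos(3*z)) dz + ∫((2 - 9*z)/(z**2 - z - 6)) dz + ∫(1/(z - 2)) dz + ∫(-1/(z**2 + 9)) dz.
Step 4. Evaluate the standard form [assuming z > 2]: now log(z - 2) + 3*log(z + 5) + ∫(-2*z*cos(3*z)) dz + ∫((2 - 9*z)/(z**2 - z - 6)) dz + ∫(-1/(z**2 + 9)) dz.
Step 5. Evaluate the standard form: now log(z - 2) + 3*log(z + 5) - atan(z/3)/3 + ∫(-2*z*cos(3*z)) dz + ∫((2 - 9*z)/(z**2 - z - 6)) dz.
Step 6. Integrate ∫(-2*z*cos(3*z)) dz by parts with u = z, dv = (-2*cos(3*z)) dz, so v = -2*sin(3*z)/3: now -2*z*sin(3*z)/3 + log(z - 2) + 3*log(z + 5) - atan(z/3)/3 + ∫((2 - 9*z)/(z**2 - z - 6)) dz + ∫(2*sin(3*z)/3) dz.
Step 7. Evaluate the standard form: now -2*z*sin(3*z)/3 + log(z - 2) + 3*log(z + 5) - 2*cos(3*z)/9 - atan(z/3)/3 + ∫((2 - 9*z)/(z**2 - z - 6)) dz.
Step 8. Decompose ∫((2 - 9*z)/(z**2 - z - 6)) dz by partial fractions, (2 - 9*z)/(z**2 - z - 6) = -4/(z + 2) - 5/(z - 3): now -2*z*sin(3*z)/3 + log(z - 2) + 3*log(z + 5) - 2*cos(3*z)/9 - atan(z/3)/3 + ∫(-5/(z - 3)) dz + ∫(-4/(z + 2)) dz.
Step 9. Evaluate the standard form [assuming z > -2]: now -2*z*sin(3*z)/3 + log(z - 2) - 4*log(z + 2) + 3*log(z + 5) - 2*cos(3*z)/9 - atan(z/3)/3 + ∫(-5/(z - 3)) dz.
Step 10. Evaluate the standard form [assuming z > 3]: now -2*z*sin(3*z)/3 - 5*log(z - 3) + log(z - 2) - 4*log(z + 2) + 3*log(z + 5) - 2*cos(3*z)/9 - atan(z/3)/3.
Answer: -2*z*sin(3*z)/3 - 5*log(z - 3) + log(z - 2) - 4*log(z + 2) + 3*log(z + 5) - 2*cos(3*z)/9 - atan(z/3)/3.


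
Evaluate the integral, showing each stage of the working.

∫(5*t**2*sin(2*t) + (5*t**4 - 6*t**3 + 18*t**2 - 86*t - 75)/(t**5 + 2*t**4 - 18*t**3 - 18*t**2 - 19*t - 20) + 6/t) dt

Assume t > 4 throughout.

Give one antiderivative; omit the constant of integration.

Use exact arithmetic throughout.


Step 1. Rewrite: now ∫(6/t) dt + ∫(5*t**2*sin(2*t)) dt + ∫((5*t**4 - 6*t**3 + 18*t**2 - 86*t - 75)/(t**5 + 2*t**4 - 18*t**3 - 18*t**2 - 19*t - 20)) dt.
Step 2. Decompose ∫((5*t**4 - 6*t**3 + 18*t**2 - 86*t - 75)/(t**5 + 2*t**4 - 18*t**3 - 18*t**2 - 19*t - 20)) dt by partial fractions, (5*t**4 - 6*t**3 + 18*t**2 - 86*t - 75)/(t**5 + 2*t**4 - 18*t**3 - 18*t**2 - 19*t - 20) = 4/(t**2 + 1) + 5/(t + 5) - 1/(t + 1) + 1/(t - 4): now ∫(6/t) dt + ∫(5*t**2*sin(2*t)) dt + ∫(1/(t - 4)) dt + ∫(-1/(t + 1)) dt + ∫(5/(t + 5)) dt + ∫(4/(t**2 + 1)) dt.
Step 3. Evaluate the standard form [assuming t > 4]: now log(t - 4) + ∫(6/t) dt + ∫(5*t**2*sin(2*t)) dt + ∫(-1/(t + 1)) dt + ∫(5/(t + 5)) dt + ∫(4/(t**2 + 1)) dt.
Step 4. Evaluate the standard form [assuming t > -5]: now log(t - 4) + 5*log(t + 5) + ∫(6/t) dt + ∫(5*t**2*sin(2*t)) dt + ∫(-1/(t + 1)) dt + ∫(4/(t**2 + 1)) dt.
Step 5. Evaluate the standard form [assuming t > -1]: now log(t - 4) - log(t + 1) + 5*log(t + 5) + ∫(6/t) dt + ∫(5*t**2*sin(2*t)) dt + ∫(4/(t**2 + 1)) dt.
Step 6. Evaluate the standard form: now log(t - 4) - log(t + 1) + 5*log(t + 5) + 4*atan(t) + ∫(6/t) dt + ∫(5*t**2*sin(2*t)) dt.
Step 7. Evaluate the standard form [assuming t > 0]: now 6*log(t) + log(t - 4) - log(t + 1) + 5*log(t + 5) + 4*atan(t) + ∫(5*t**2*sin(2*t)) dt.
Step 8. Integrate ∫(5*t**2*sin(2*t)) dt by parts with u = t**2, dv = (5*sin(2*t)) dt, so v = -5*cos(2*t)/2: now -5*t**2*cos(2*t)/2 + 6*log(t) + log(t - 4) - log(t + 1) + 5*log(t + 5) + 4*atan(t) + ∫(5*t*cos(2*t)) dt.
Step 9. Integrate ∫(5*t*cos(2*t)) dt by parts with u = t, dv = (5*cos(2*t)) dt, so v = 5*sin(2*t)/2: now -5*t**2*cos(2*t)/2 + 5*t*sin(2*t)/2 + 6*log(t) + log(t - 4) - log(t + 1) + 5*log(t + 5) + 4*atan(t) + ∫(-5*sin(2*t)/2) dt.
Step 10. Evaluate the standard form: now -5*t**2*cos(2*t)/2 + 5*t*sin(2*t)/2 + 6*log(t) + log(t - 4) - log(t + 1) + 5*log(t + 5) + 5*cos(2*t)/4 + 4*atan(t).
Answer: -5*t**2*cos(2*t)/2 + 5*t*sin(2*t)/2 + 6*log(t) + log(t - 4) - log(t + 1) + 5*log(t + 5) + 5*cos(2*t)/4 + 4*atan(t).


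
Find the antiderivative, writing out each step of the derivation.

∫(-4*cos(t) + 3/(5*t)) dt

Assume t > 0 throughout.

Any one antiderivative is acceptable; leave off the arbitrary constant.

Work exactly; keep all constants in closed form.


Step 1. Rewrite: now ∫(3/(5*t)) dt + ∫(-4*cos(t)) dt.
Step 2. Evaluate the standard form: now -4*sin(t) + ∫(3/(5*t)) dt.
Step 3. Evaluate the standard form [assuming t > 0]: now 3*log(t)/5 - 4*sin(t).
Answer: 3*log(t)/5 - 4*sin(t).


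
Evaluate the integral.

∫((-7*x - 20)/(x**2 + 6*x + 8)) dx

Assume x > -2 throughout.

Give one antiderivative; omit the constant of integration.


Answer: -3*log(x + 2) - 4*log(x + 4).


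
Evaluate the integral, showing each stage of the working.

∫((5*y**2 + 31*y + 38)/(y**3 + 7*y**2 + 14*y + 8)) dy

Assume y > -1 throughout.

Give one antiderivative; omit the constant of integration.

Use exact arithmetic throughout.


Step 1. Decompose ∫((5*y**2 + 31*y + 38)/(y**3 + 7*y**2 + 14*y + 8)) dy by partial fractions, (5*y**2 + 31*y + 38)/(y**3 + 7*y**2 + 14*y + 8) = -1/(y + 4) + 2/(y + 2) + 4/(y + 1): now ∫(4/(y + 1)) dy + ∫(2/(y + 2)) dy + ∫(-1/(y + 4)) dy.
Step 2. Evaluate the standard form [assuming y > -1]: now 4*log(y + 1) + ∫(2/(y + 2)) dy + ∫(-1/(y + 4)) dy.
Step 3. Evaluate the standard form [assuming y > -2]: now 4*log(y + 1) + 2*log(y + 2) + ∫(-1/(y + 4)) dy.
Step 4. Evaluate the standard form [assuming y > -4]: now 4*log(y + 1) + 2*log(y + 2) - log(y + 4).
Answer: 4*log(y + 1) + 2*log(y + 2) - log(y + 4).


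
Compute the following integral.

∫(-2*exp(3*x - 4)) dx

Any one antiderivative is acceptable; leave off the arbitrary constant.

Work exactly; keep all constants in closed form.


Answer: -2*exp(3*x - 4)/3.


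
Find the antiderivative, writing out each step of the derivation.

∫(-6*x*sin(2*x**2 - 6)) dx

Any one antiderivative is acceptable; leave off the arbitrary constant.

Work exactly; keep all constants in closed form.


Step 1. Substitute u = x**2 - 3, turning ∫(-6*x*sin(2*x**2 - 6)) dx into ∫(-3*sin(2*u)) du: now ∫(-3*sin(2*u)) du.
Step 2. Evaluate the standard form: now 3*cos(2*u)/2.
Step 3. Substitute back u = x**2 - 3: now 3*cos(2*x**2 - 6)/2.
Answer: 3*cos(2*x**2 - 6)/2.


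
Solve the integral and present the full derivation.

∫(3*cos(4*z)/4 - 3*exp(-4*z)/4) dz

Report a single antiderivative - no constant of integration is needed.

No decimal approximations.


Step 1. Rewrite: now ∫(-3*exp(-4*z)/4) dz + ∫(3*cos(4*z)/4) dz.
Step 2. Evaluate the standard form: now ∫(3*cos(4*z)/4) dz + 3*exp(-4*z)/16.
Step 3. Evaluate the standard form: now 3*sin(4*z)/16 + 3*exp(-4*z)/16.
Answer: 3*sin(4*z)/16 + 3*exp(-4*z)/16.


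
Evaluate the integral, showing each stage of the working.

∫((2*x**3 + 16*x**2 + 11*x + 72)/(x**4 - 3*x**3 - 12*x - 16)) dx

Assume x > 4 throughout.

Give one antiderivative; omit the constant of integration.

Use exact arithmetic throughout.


Step 1. Decompose ∫((2*x**3 + 16*x**2 + 11*x + 72)/(x**4 - 3*x**3 - 12*x - 16)) dx by partial fractions, (2*x**3 + 16*x**2 + 11*x + 72)/(x**4 - 3*x**3 - 12*x - 16) = -1/(x**2 + 4) - 3/(x + 1) + 5/(x - 4): now ∫(5/(x - 4)) dx + ∫(-3/(x + 1)) dx + ∫(-1/(x**2 + 4)) dx.
Step 2. Evaluate the standard form [assuming x > -1]: now -3*log(x + 1) + ∫(5/(x - 4)) dx + ∫(-1/(x**2 + 4)) dx.
Step 3. Evaluate the standard form [assuming x > 4]: now 5*log(x - 4) - 3*log(x + 1) + ∫(-1/(x**2 + 4)) dx.
Step 4. Evaluate the standard form: now 5*log(x - 4) - 3*log(x + 1) - atan(x/2)/2.
Answer: 5*log(x - 4) - 3*log(x + 1) - atan(x/2)/2.


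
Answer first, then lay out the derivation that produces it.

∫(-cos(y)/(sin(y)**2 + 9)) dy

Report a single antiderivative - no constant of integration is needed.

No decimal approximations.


The answer is -atan(sin(y)/3)/3.
Step 1. Substitute u = sin(y), turning ∫(-cos(y)/(sin(y)**2 + 9)) dy into ∫(-1/(u**2 + 9)) du: now ∫(-1/(u**2 + 9)) du.
Step 2. Evaluate the standard form: now -atan(u/3)/3.
Step 3. Substitute back u = sin(y): now -atan(sin(y)/3)/3.
Answer: -atan(sin(y)/3)/3.


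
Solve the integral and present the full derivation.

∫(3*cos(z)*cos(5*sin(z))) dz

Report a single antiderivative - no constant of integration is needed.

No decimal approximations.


Step 1. Substitute u = sin(z), turning ∫(3*cos(z)*cos(5*sin(z))) dz into ∫(3*cos(5*u)) du: now ∫(3*cos(5*u)) du.
Step 2. Evaluate the standard form: now 3*sin(5*u)/5.
Step 3. Substitute back u = sin(z): now 3*sin(5*sin(z))/5.
Answer: 3*sin(5*sin(z))/5.


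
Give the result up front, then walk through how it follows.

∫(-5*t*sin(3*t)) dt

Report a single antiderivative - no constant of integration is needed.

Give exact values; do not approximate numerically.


The answer is 5*t*cos(3*t)/3 - 5*sin(3*t)/9.
Step 1. Integrate ∫(-5*t*sin(3*t)) dt by parts with u = t, dv = (-5*sin(3*t)) dt, so v = 5*cos(3*t)/3: now 5*t*cos(3*t)/3 + ∫(-5*cos(3*t)/3) dt.
Step 2. Evaluate the standard form: now 5*t*cos(3*t)/3 - 5*sin(3*t)/9.
Answer: 5*t*cos(3*t)/3 - 5*sin(3*t)/9.


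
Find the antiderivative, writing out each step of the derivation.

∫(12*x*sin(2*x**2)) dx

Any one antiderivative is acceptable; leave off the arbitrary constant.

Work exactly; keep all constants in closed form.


Step 1. Substitute u = x**2, turning ∫(12*x*sin(2*x**2)) dx into ∫(6*sin(2*u)) du: now ∫(6*sin(2*u)) du.
Step 2. Evaluate the standard form: now -3*cos(2*u).
Step 3. Substitute back u = x**2: now -3*cos(2*x**2).
Answer: -3*cos(2*x**2).


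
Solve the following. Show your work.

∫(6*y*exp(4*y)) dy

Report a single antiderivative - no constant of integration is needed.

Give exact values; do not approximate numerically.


Step 1. Integrate ∫(6*y*exp(4*y)) dy by parts with u = y, dv = (6*exp(4*y)) dy, so v = 3*exp(4*y)/2: now 3*y*exp(4*y)/2 + ∫(-3*exp(4*y)/2) dy.
Step 2. Evaluate the standard form: now 3*y*exp(4*y)/2 - 3*exp(4*y)/8.
Answer: 3*y*exp(4*y)/2 - 3*exp(4*y)/8.


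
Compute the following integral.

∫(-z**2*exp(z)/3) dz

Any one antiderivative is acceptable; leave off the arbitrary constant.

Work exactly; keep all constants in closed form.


Answer: -z**2*exp(z)/3 + 2*z*exp(z)/3 - 2*exp(z)/3.


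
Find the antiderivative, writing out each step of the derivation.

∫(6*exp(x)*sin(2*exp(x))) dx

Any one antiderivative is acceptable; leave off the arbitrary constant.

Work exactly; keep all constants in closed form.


Step 1. Substitute u = exp(x), turning ∫(6*exp(x)*sin(2*exp(x))) dx into ∫(6*sin(2*u)) du: now ∫(6*sin(2*u)) du.
Step 2. Evaluate the standard form: now -3*cos(2*u).
Step 3. Substitute back u = exp(x): now -3*cos(2*exp(x)).
Answer: -3*cos(2*exp(x)).


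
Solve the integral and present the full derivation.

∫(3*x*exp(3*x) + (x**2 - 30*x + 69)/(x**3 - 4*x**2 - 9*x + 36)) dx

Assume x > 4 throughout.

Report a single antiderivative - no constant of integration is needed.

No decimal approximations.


Step 1. Rewrite: now ∫(3*x*exp(3*x)) dx + ∫((x**2 - 30*x + 69)/(x**3 - 4*x**2 - 9*x + 36)) dx.
Step 2. Decompose ∫((x**2 - 30*x + 69)/(x**3 - 4*x**2 - 9*x + 36)) dx by partial fractions, (x**2 - 30*x + 69)/(x**3 - 4*x**2 - 9*x + 36) = 4/(x + 3) + 2/(x - 3) - 5/(x - 4): now ∫(3*x*exp(3*x)) dx + ∫(-5/(x - 4)) dx + ∫(2/(x - 3)) dx + ∫(4/(x + 3)) dx.
Step 3. Evaluate the standard form [assuming x > -3]: now 4*log(x + 3) + ∫(3*x*exp(3*x)) dx + ∫(-5/(x - 4)) dx + ∫(2/(x - 3)) dx.
Step 4. Evaluate the standard form [assuming x > 3]: now 2*log(x - 3) + 4*log(x + 3) + ∫(3*x*exp(3*x)) dx + ∫(-5/(x - 4)) dx.
Step 5. Evaluate the standard form [assuming x > 4]: now -5*log(x - 4) + 2*log(x - 3) + 4*log(x + 3) + ∫(3*x*exp(3*x)) dx.
Step 6. Integrate ∫(3*x*exp(3*x)) dx by parts with u = x, dv = (3*exp(3*x)) dx, so v = exp(3*x): now x*exp(3*x) - 5*log(x - 4) + 2*log(x - 3) + 4*log(x + 3) + ∫(-exp(3*x)) dx.
Step 7. Evaluate the standard form: now x*exp(3*x) - exp(3*x)/3 - 5*log(x - 4) + 2*log(x - 3) + 4*log(x + 3).
Answer: x*exp(3*x) - exp(3*x)/3 - 5*log(x - 4) + 2*log(x - 3) + 4*log(x + 3).
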